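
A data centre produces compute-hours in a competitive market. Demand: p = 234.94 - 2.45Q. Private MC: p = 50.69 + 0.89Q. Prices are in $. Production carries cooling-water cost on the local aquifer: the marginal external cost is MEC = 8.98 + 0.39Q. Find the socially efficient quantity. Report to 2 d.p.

Social marginal cost = private MC + MEC = 59.67 + 1.28Q.
Set SMC = demand: 59.67 + 1.28Q = 234.94 - 2.45Q → Q* = 46.9893.

Q* = 46.99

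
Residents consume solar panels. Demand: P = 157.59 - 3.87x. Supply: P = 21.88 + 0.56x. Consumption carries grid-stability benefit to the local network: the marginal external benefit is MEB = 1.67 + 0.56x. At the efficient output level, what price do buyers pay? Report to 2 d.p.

Social marginal benefit = demand + MEB = 159.26 - 3.31x.
Set SMB = MC: 159.26 - 3.31x = 21.88 + 0.56x → x* = 35.4987.
Consumer price on the demand curve at x*: 157.59 − 3.87×35.4987 = 20.2100.

P = 20.21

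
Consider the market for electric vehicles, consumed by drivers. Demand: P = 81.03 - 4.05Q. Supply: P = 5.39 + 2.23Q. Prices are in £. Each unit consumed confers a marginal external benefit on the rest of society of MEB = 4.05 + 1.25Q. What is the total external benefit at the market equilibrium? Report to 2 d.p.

£139.45

Market equilibrium (private): 5.39 + 2.23Q = 81.03 - 4.05Q → Q_m = 12.0446.
Total external benefit = ∫₀^{Q_m} (4.05 + 1.25Q) dQ = 4.05×12.0446 + ½×1.25×12.0446² = 139.4509.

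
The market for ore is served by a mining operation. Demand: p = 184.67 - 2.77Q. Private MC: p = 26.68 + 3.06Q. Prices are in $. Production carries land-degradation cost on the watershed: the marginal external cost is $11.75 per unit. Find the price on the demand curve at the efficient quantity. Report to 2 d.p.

Social marginal cost = private MC + MEC = 38.43 + 3.06Q.
Set SMC = demand: 38.43 + 3.06Q = 184.67 - 2.77Q → Q* = 25.0840.
Consumer price on the demand curve at Q*: 184.67 − 2.77×25.0840 = 115.1873.

P = $115.19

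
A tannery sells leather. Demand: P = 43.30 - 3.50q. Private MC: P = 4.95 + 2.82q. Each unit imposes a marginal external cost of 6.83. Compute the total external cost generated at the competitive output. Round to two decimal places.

Market equilibrium (private): 4.95 + 2.82q = 43.30 - 3.50q → q_m = 6.0680.
Total external cost = MEC × q_m = 6.83 × 6.0680 = 41.4444.

41.44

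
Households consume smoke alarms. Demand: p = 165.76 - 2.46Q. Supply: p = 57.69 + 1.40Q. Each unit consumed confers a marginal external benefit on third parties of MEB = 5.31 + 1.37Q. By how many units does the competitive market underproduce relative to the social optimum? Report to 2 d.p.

Market equilibrium (private): 57.69 + 1.40Q = 165.76 - 2.46Q → Q_m = 27.9974.
Social marginal benefit = demand + MEB = 171.07 - 1.09Q.
Set SMB = MC: 171.07 - 1.09Q = 57.69 + 1.40Q → Q* = 45.5341.
Gap = |27.9974 − 45.5341| = 17.5367.

17.54 units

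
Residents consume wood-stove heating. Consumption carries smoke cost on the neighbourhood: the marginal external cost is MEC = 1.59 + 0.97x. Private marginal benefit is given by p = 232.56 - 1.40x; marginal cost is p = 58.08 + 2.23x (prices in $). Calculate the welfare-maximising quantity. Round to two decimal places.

Social marginal benefit = demand − MEC = 230.97 - 2.37x.
Set SMB = MC: 230.97 - 2.37x = 58.08 + 2.23x → x* = 37.5848.

x* = 37.58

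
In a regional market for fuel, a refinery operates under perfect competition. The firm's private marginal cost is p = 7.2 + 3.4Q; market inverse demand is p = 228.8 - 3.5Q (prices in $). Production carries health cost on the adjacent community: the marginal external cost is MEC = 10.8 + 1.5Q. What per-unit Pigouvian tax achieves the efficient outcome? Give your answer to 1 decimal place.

tax = $48.4 per unit

Social marginal cost = private MC + MEC = 18.0 + 4.9Q.
Set SMC = demand: 18.0 + 4.9Q = 228.8 - 3.5Q → Q* = 25.0952.
The Pigouvian tax equals MEC at Q*: 10.8 + 1.5×25.0952 = 48.4428.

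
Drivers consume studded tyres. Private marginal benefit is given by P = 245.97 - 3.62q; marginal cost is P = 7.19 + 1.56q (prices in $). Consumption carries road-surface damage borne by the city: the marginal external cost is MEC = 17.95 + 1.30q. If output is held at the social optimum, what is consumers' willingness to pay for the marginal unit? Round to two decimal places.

P = $122.61

Social marginal benefit = demand − MEC = 228.02 - 4.92q.
Set SMB = MC: 228.02 - 4.92q = 7.19 + 1.56q → q* = 34.0787.
Consumer price on the demand curve at q*: 245.97 − 3.62×34.0787 = 122.6051.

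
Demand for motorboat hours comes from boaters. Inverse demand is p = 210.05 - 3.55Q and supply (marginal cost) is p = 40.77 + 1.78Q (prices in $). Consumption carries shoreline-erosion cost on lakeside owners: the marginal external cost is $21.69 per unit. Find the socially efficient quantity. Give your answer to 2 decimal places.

Q* = 27.69

Social marginal benefit = demand − MEC = 188.36 - 3.55Q.
Set SMB = MC: 188.36 - 3.55Q = 40.77 + 1.78Q → Q* = 27.6904.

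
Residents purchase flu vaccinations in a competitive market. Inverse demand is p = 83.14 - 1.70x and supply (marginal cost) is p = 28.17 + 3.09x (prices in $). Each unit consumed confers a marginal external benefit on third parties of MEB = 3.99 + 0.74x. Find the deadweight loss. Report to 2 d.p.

DWL = $19.24

Market equilibrium (private): 28.17 + 3.09x = 83.14 - 1.70x → x_m = 11.4760.
Social marginal benefit = demand + MEB = 87.13 - 0.96x.
Set SMB = MC: 87.13 - 0.96x = 28.17 + 3.09x → x* = 14.5580.
The welfare-loss triangle has base |x_m − x*| and height MEB(x_m) (the vertical gap between SMB and MC is zero at x* and MEB at x_m).
DWL = ½ × 3.0820 × 12.4822 = 19.2351.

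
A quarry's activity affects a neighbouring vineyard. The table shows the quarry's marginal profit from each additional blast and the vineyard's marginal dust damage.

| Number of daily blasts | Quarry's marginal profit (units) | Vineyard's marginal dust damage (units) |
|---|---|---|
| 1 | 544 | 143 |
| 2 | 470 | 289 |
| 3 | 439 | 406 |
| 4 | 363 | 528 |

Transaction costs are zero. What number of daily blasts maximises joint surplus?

Bargaining reaches the level where marginal profit last exceeds marginal dust damage.
That holds through level 3 (439 ≥ 406) but not at 4 (363 < 528).

3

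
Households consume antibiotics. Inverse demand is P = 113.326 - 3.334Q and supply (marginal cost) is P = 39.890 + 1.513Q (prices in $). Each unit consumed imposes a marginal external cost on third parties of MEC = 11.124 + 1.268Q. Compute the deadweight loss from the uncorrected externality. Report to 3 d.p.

DWL = $75.243

Market equilibrium (private): 39.890 + 1.513Q = 113.326 - 3.334Q → Q_m = 15.1508.
Social marginal benefit = demand − MEC = 102.202 - 4.602Q.
Set SMB = MC: 102.202 - 4.602Q = 39.890 + 1.513Q → Q* = 10.1900.
Height of the DWL triangle at Q_m is MC(Q_m) − SMB(Q_m) = MEC(Q_m) = 30.3352.
DWL = ½ × 4.9608 × 30.3352 = 75.2434.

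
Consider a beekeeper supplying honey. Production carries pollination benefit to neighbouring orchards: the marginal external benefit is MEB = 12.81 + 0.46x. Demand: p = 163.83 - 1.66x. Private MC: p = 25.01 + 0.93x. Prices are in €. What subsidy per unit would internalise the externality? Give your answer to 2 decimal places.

subsidy = €45.56 per unit

Social marginal cost = private MC − MEB = 12.20 + 0.47x.
Set SMC = demand: 12.20 + 0.47x = 163.83 - 1.66x → x* = 71.1878.
The Pigouvian subsidy equals MEB at x*: 12.81 + 0.46×71.1878 = 45.5564.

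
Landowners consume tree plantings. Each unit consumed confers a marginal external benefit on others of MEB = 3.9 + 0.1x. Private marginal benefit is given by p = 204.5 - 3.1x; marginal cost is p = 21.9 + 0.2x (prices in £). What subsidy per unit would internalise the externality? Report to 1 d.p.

subsidy = £9.7 per unit

Social marginal benefit = demand + MEB = 208.4 - 3.0x.
Set SMB = MC: 208.4 - 3.0x = 21.9 + 0.2x → x* = 58.2813.
The Pigouvian subsidy equals MEB at x*: 3.9 + 0.1×58.2813 = 9.7281.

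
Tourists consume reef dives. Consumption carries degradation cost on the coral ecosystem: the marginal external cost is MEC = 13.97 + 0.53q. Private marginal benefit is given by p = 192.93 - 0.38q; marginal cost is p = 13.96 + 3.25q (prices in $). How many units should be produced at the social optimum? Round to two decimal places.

Social marginal benefit = demand − MEC = 178.96 - 0.91q.
Set SMB = MC: 178.96 - 0.91q = 13.96 + 3.25q → q* = 39.6635.

q* = 39.66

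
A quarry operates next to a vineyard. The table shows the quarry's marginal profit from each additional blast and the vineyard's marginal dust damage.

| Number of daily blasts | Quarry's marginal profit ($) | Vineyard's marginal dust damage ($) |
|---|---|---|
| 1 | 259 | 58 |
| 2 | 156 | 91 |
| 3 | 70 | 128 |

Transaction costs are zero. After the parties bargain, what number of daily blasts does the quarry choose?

Bargaining reaches the level where marginal profit last exceeds marginal dust damage.
That holds through level 2 (156 ≥ 91) but not at 3 (70 < 128).

2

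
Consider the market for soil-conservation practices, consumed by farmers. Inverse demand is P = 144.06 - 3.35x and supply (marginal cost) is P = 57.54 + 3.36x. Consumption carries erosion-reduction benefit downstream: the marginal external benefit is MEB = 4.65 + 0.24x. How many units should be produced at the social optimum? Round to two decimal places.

x* = 14.09

Social marginal benefit = demand + MEB = 148.71 - 3.11x.
Set SMB = MC: 148.71 - 3.11x = 57.54 + 3.36x → x* = 14.0912.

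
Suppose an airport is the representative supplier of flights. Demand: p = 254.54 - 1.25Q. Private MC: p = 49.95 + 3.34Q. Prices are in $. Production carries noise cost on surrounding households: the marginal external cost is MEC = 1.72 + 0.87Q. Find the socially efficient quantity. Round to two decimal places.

Q* = 37.16

Social marginal cost = private MC + MEC = 51.67 + 4.21Q.
Set SMC = demand: 51.67 + 4.21Q = 254.54 - 1.25Q → Q* = 37.1557.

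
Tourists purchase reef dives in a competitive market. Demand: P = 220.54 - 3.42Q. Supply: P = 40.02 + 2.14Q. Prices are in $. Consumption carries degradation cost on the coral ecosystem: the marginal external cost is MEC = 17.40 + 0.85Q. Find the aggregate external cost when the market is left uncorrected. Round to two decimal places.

Market equilibrium (private): 40.02 + 2.14Q = 220.54 - 3.42Q → Q_m = 32.4676.
Total external cost = ∫₀^{Q_m} (17.40 + 0.85Q) dQ = 17.40×32.4676 + ½×0.85×32.4676² = 1012.9479.

$1012.95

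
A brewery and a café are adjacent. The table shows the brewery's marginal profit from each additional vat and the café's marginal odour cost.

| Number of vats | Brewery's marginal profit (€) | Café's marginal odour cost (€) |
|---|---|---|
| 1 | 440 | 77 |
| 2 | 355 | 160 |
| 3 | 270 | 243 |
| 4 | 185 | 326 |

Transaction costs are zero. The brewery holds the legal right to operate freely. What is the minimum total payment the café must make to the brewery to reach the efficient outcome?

€185

Left alone the brewery would choose level 4 (marginal profit stays positive).
Efficient level: k* = 3 (marginal profit ≥ marginal odour cost through 3).
The café must at least cover the brewery's forgone profit from cutting 4→3: 185 = 185.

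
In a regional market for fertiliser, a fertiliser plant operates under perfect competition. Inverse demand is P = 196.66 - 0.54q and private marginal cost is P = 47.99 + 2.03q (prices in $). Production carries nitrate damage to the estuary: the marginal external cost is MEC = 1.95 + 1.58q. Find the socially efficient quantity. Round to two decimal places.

Social marginal cost = private MC + MEC = 49.94 + 3.61q.
Set SMC = demand: 49.94 + 3.61q = 196.66 - 0.54q → q* = 35.3542.

q* = 35.35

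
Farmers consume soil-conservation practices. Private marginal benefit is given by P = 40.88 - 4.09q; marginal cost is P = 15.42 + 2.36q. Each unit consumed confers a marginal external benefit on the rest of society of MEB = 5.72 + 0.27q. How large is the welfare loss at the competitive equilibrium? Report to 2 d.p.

Market equilibrium (private): 15.42 + 2.36q = 40.88 - 4.09q → q_m = 3.9473.
Social marginal benefit = demand + MEB = 46.60 - 3.82q.
Set SMB = MC: 46.60 - 3.82q = 15.42 + 2.36q → q* = 5.0453.
The welfare-loss triangle has base |q_m − q*| and height MEB(q_m) (the vertical gap between SMB and MC is zero at q* and MEB at q_m).
DWL = ½ × 1.0980 × 6.7858 = 3.7254.

DWL = 3.73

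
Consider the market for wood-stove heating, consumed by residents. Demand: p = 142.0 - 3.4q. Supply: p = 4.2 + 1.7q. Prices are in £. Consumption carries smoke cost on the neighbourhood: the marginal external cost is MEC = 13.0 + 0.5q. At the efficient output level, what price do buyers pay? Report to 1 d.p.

P = £66.2

Social marginal benefit = demand − MEC = 129.0 - 3.9q.
Set SMB = MC: 129.0 - 3.9q = 4.2 + 1.7q → q* = 22.2857.
Consumer price on the demand curve at q*: 142.0 − 3.4×22.2857 = 66.2286.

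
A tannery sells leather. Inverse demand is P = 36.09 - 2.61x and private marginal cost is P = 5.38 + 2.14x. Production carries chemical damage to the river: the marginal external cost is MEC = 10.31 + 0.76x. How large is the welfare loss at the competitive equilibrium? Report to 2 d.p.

Market equilibrium (private): 5.38 + 2.14x = 36.09 - 2.61x → x_m = 6.4653.
Social marginal cost = private MC + MEC = 15.69 + 2.90x.
Set SMC = demand: 15.69 + 2.90x = 36.09 - 2.61x → x* = 3.7024.
The loss is the area between SMC and demand from x* to x_m; with linear curves that's a triangle of height MEC(x_m).
DWL = ½ × 2.7629 × 15.2236 = 21.0306.

DWL = 21.03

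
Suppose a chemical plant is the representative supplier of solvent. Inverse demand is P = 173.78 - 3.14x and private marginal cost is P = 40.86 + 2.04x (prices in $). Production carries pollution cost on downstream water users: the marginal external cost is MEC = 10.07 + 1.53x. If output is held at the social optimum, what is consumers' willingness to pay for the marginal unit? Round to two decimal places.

Social marginal cost = private MC + MEC = 50.93 + 3.57x.
Set SMC = demand: 50.93 + 3.57x = 173.78 - 3.14x → x* = 18.3085.
Consumer price on the demand curve at x*: 173.78 − 3.14×18.3085 = 116.2913.

P = $116.29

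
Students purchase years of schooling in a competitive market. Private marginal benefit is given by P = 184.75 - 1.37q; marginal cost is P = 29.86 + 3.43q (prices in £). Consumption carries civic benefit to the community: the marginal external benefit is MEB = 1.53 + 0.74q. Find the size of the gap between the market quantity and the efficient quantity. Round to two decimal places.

Market equilibrium (private): 29.86 + 3.43q = 184.75 - 1.37q → q_m = 32.2688.
Social marginal benefit = demand + MEB = 186.28 - 0.63q.
Set SMB = MC: 186.28 - 0.63q = 29.86 + 3.43q → q* = 38.5271.
Gap = |32.2688 − 38.5271| = 6.2583.

6.26 units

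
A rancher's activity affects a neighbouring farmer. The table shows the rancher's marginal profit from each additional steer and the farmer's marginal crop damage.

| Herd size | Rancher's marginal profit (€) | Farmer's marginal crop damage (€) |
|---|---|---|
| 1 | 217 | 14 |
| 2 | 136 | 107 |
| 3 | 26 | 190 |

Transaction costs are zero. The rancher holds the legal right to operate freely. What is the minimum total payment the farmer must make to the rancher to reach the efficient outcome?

Left alone the rancher would choose level 3 (marginal profit stays positive).
Efficient level: k* = 2 (marginal profit ≥ marginal crop damage through 2).
The farmer must at least cover the rancher's forgone profit from cutting 3→2: 26 = 26.

€26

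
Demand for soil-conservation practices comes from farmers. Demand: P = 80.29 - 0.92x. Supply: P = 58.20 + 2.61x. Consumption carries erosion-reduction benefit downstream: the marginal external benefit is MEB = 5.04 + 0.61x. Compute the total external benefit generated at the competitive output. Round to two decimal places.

43.48

Market equilibrium (private): 58.20 + 2.61x = 80.29 - 0.92x → x_m = 6.2578.
Total external benefit = ∫₀^{x_m} (5.04 + 0.61x) dx = 5.04×6.2578 + ½×0.61×6.2578² = 43.4831.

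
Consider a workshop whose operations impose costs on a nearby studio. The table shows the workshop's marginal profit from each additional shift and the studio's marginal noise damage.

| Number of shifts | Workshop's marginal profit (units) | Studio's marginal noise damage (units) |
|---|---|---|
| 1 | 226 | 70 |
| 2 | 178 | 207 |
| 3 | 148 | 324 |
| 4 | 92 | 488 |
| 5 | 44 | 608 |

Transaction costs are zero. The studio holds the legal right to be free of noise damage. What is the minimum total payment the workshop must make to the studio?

70

Efficient level: marginal profit ≥ marginal noise damage through level 1, so k* = 1.
With the studio holding the right, the workshop must at least compensate total damage at k*: 70 = 70.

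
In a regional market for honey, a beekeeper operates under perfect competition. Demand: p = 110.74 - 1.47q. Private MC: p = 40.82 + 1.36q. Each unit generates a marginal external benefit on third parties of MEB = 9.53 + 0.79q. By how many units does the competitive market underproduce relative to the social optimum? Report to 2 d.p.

Market equilibrium (private): 40.82 + 1.36q = 110.74 - 1.47q → q_m = 24.7067.
Social marginal cost = private MC − MEB = 31.29 + 0.57q.
Set SMC = demand: 31.29 + 0.57q = 110.74 - 1.47q → q* = 38.9461.
Gap = |24.7067 − 38.9461| = 14.2394.

14.24 units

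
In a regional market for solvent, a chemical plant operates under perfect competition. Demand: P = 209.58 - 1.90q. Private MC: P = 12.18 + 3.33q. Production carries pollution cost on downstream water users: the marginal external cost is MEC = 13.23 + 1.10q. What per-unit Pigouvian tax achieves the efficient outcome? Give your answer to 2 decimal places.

tax = 45.23 per unit

Social marginal cost = private MC + MEC = 25.41 + 4.43q.
Set SMC = demand: 25.41 + 4.43q = 209.58 - 1.90q → q* = 29.0948.
The Pigouvian tax equals MEC at q*: 13.23 + 1.10×29.0948 = 45.2343.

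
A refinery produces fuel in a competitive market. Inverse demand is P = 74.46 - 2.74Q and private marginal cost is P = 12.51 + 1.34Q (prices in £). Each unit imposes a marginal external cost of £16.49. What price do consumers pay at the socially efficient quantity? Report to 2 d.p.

Social marginal cost = private MC + MEC = 29.00 + 1.34Q.
Set SMC = demand: 29.00 + 1.34Q = 74.46 - 2.74Q → Q* = 11.1422.
Consumer price on the demand curve at Q*: 74.46 − 2.74×11.1422 = 43.9304.

P = £43.93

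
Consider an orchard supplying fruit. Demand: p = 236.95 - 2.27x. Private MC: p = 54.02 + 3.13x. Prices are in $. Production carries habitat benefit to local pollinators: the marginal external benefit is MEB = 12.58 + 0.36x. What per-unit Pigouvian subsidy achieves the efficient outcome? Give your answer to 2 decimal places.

subsidy = $26.55 per unit

Social marginal cost = private MC − MEB = 41.44 + 2.77x.
Set SMC = demand: 41.44 + 2.77x = 236.95 - 2.27x → x* = 38.7917.
The Pigouvian subsidy equals MEB at x*: 12.58 + 0.36×38.7917 = 26.5450.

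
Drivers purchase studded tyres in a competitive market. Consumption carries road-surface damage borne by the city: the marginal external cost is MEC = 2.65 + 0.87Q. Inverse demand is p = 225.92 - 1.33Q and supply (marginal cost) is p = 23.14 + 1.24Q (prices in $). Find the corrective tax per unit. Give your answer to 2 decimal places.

tax = $53.26 per unit

Social marginal benefit = demand − MEC = 223.27 - 2.20Q.
Set SMB = MC: 223.27 - 2.20Q = 23.14 + 1.24Q → Q* = 58.1773.
The Pigouvian tax equals MEC at Q*: 2.65 + 0.87×58.1773 = 53.2643.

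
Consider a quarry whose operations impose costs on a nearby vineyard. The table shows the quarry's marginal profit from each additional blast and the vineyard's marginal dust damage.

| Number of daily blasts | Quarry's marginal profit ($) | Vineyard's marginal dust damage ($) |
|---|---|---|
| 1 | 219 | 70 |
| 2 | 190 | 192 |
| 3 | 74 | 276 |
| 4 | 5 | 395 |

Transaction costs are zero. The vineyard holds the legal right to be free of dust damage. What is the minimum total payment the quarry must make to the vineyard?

Efficient level: marginal profit ≥ marginal dust damage through level 1, so k* = 1.
With the vineyard holding the right, the quarry must at least compensate total damage at k*: 70 = 70.

$70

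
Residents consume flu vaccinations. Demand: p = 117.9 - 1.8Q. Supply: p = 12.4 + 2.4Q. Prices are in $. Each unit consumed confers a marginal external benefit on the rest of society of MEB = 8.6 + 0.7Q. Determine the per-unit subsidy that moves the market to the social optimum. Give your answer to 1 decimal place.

Social marginal benefit = demand + MEB = 126.5 - 1.1Q.
Set SMB = MC: 126.5 - 1.1Q = 12.4 + 2.4Q → Q* = 32.6000.
The Pigouvian subsidy equals MEB at Q*: 8.6 + 0.7×32.6000 = 31.4200.

subsidy = $31.4 per unit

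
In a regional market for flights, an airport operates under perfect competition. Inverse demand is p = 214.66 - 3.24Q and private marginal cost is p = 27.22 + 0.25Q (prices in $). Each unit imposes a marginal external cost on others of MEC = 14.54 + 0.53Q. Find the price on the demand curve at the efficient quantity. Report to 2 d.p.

Social marginal cost = private MC + MEC = 41.76 + 0.78Q.
Set SMC = demand: 41.76 + 0.78Q = 214.66 - 3.24Q → Q* = 43.0100.
Consumer price on the demand curve at Q*: 214.66 − 3.24×43.0100 = 75.3076.

P = $75.31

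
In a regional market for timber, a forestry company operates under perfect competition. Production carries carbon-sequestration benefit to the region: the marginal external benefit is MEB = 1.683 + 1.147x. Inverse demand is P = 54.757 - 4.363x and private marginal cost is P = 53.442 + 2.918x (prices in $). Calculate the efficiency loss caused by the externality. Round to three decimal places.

Market equilibrium (private): 53.442 + 2.918x = 54.757 - 4.363x → x_m = 0.1806.
Social marginal cost = private MC − MEB = 51.759 + 1.771x.
Set SMC = demand: 51.759 + 1.771x = 54.757 - 4.363x → x* = 0.4888.
Height of the DWL triangle at x_m is demand(x_m) − SMC(x_m) = MEB(x_m) = 1.8902.
DWL = ½ × 0.3082 × 1.8902 = 0.2913.

DWL = $0.291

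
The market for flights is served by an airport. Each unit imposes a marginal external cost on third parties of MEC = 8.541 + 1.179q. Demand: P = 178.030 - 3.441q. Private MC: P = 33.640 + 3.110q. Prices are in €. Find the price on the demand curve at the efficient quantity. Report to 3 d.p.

Social marginal cost = private MC + MEC = 42.181 + 4.289q.
Set SMC = demand: 42.181 + 4.289q = 178.030 - 3.441q → q* = 17.5743.
Consumer price on the demand curve at q*: 178.030 − 3.441×17.5743 = 117.5568.

P = €117.557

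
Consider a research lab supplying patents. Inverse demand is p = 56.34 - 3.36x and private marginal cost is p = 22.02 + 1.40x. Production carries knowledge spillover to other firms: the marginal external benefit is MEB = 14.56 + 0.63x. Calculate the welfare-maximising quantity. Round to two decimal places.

x* = 11.84

Social marginal cost = private MC − MEB = 7.46 + 0.77x.
Set SMC = demand: 7.46 + 0.77x = 56.34 - 3.36x → x* = 11.8354.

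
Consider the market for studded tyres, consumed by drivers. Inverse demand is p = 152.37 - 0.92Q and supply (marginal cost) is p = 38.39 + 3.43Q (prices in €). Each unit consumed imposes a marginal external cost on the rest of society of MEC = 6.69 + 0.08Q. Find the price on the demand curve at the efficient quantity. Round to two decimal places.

P = €130.09

Social marginal benefit = demand − MEC = 145.68 - Q.
Set SMB = MC: 145.68 - Q = 38.39 + 3.43Q → Q* = 24.2190.
Consumer price on the demand curve at Q*: 152.37 − 0.92×24.2190 = 130.0885.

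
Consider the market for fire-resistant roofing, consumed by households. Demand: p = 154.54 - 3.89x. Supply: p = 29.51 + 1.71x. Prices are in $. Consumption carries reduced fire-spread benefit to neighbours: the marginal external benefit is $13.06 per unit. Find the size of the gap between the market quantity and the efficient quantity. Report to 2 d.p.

2.33 units

Market equilibrium (private): 29.51 + 1.71x = 154.54 - 3.89x → x_m = 22.3268.
Social marginal benefit = demand + MEB = 167.60 - 3.89x.
Set SMB = MC: 167.60 - 3.89x = 29.51 + 1.71x → x* = 24.6589.
Gap = |22.3268 − 24.6589| = 2.3321.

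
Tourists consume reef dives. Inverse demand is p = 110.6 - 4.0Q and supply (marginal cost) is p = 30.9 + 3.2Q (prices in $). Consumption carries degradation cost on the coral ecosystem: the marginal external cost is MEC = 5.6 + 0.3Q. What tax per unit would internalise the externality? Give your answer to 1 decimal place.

tax = $8.6 per unit

Social marginal benefit = demand − MEC = 105.0 - 4.3Q.
Set SMB = MC: 105.0 - 4.3Q = 30.9 + 3.2Q → Q* = 9.8800.
The Pigouvian tax equals MEC at Q*: 5.6 + 0.3×9.8800 = 8.5640.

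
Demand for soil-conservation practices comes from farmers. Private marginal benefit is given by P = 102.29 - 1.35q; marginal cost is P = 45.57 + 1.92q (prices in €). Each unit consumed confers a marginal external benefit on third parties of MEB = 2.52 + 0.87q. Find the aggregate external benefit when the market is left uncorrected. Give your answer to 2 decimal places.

€174.59

Market equilibrium (private): 45.57 + 1.92q = 102.29 - 1.35q → q_m = 17.3456.
Total external benefit = ∫₀^{q_m} (2.52 + 0.87q) dq = 2.52×17.3456 + ½×0.87×17.3456² = 174.5893.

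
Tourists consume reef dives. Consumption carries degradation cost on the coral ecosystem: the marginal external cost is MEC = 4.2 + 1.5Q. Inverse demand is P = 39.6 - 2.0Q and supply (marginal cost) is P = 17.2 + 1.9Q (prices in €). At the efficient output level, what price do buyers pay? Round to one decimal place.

P = €32.9

Social marginal benefit = demand − MEC = 35.4 - 3.5Q.
Set SMB = MC: 35.4 - 3.5Q = 17.2 + 1.9Q → Q* = 3.3704.
Consumer price on the demand curve at Q*: 39.6 − 2.0×3.3704 = 32.8592.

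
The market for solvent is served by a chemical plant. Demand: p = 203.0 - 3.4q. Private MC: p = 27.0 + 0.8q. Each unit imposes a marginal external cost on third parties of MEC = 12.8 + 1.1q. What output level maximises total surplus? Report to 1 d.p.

Social marginal cost = private MC + MEC = 39.8 + 1.9q.
Set SMC = demand: 39.8 + 1.9q = 203.0 - 3.4q → q* = 30.7925.

q* = 30.8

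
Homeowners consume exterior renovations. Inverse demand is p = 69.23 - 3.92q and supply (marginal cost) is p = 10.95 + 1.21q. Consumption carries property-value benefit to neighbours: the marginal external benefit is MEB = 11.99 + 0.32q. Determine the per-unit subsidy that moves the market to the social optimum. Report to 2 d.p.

subsidy = 16.66 per unit

Social marginal benefit = demand + MEB = 81.22 - 3.60q.
Set SMB = MC: 81.22 - 3.60q = 10.95 + 1.21q → q* = 14.6091.
The Pigouvian subsidy equals MEB at q*: 11.99 + 0.32×14.6091 = 16.6649.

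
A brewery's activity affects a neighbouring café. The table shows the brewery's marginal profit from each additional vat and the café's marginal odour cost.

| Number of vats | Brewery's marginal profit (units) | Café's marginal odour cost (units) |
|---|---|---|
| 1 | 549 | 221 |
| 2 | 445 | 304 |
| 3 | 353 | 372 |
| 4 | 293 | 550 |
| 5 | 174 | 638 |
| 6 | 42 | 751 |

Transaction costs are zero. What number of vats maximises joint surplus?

2

Bargaining reaches the level where marginal profit last exceeds marginal odour cost.
That holds through level 2 (445 ≥ 304) but not at 3 (353 < 372).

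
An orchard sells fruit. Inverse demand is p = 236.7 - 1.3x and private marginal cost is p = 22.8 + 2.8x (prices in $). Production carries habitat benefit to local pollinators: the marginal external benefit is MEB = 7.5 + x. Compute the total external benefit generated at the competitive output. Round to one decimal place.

Market equilibrium (private): 22.8 + 2.8x = 236.7 - 1.3x → x_m = 52.1707.
Total external benefit = ∫₀^{x_m} (7.5 + 1.0x) dx = 7.5×52.1707 + ½×1.0×52.1707² = 1752.1712.

$1752.2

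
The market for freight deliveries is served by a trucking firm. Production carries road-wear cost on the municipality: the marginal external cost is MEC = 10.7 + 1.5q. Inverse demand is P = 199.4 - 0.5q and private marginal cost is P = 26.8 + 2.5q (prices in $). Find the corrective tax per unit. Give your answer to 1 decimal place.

Social marginal cost = private MC + MEC = 37.5 + 4.0q.
Set SMC = demand: 37.5 + 4.0q = 199.4 - 0.5q → q* = 35.9778.
The Pigouvian tax equals MEC at q*: 10.7 + 1.5×35.9778 = 64.6667.

tax = $64.7 per unit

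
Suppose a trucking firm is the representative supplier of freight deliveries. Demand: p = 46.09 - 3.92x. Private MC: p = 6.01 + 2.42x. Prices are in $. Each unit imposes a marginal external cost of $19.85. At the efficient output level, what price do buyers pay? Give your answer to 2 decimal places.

P = $33.58

Social marginal cost = private MC + MEC = 25.86 + 2.42x.
Set SMC = demand: 25.86 + 2.42x = 46.09 - 3.92x → x* = 3.1909.
Consumer price on the demand curve at x*: 46.09 − 3.92×3.1909 = 33.5817.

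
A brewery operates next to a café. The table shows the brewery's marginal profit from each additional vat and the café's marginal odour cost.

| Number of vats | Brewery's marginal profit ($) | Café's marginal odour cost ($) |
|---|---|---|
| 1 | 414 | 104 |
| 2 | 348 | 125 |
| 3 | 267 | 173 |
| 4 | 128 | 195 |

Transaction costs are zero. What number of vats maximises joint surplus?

Bargaining reaches the level where marginal profit last exceeds marginal odour cost.
That holds through level 3 (267 ≥ 173) but not at 4 (128 < 195).

3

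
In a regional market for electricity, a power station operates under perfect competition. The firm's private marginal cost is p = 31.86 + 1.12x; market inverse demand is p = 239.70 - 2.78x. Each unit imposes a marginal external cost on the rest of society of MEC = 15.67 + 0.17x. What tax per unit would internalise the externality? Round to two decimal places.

Social marginal cost = private MC + MEC = 47.53 + 1.29x.
Set SMC = demand: 47.53 + 1.29x = 239.70 - 2.78x → x* = 47.2162.
The Pigouvian tax equals MEC at x*: 15.67 + 0.17×47.2162 = 23.6968.

tax = 23.70 per unit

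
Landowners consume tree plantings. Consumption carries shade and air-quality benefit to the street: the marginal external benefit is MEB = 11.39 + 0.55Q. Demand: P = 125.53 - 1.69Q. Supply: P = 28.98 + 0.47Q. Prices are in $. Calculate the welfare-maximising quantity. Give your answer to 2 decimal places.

Social marginal benefit = demand + MEB = 136.92 - 1.14Q.
Set SMB = MC: 136.92 - 1.14Q = 28.98 + 0.47Q → Q* = 67.0435.

Q* = 67.04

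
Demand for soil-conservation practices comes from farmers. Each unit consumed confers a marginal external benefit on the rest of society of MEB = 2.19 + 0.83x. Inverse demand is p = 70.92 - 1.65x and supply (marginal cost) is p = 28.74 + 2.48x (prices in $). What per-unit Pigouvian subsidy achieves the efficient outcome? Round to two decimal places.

Social marginal benefit = demand + MEB = 73.11 - 0.82x.
Set SMB = MC: 73.11 - 0.82x = 28.74 + 2.48x → x* = 13.4455.
The Pigouvian subsidy equals MEB at x*: 2.19 + 0.83×13.4455 = 13.3498.

subsidy = $13.35 per unit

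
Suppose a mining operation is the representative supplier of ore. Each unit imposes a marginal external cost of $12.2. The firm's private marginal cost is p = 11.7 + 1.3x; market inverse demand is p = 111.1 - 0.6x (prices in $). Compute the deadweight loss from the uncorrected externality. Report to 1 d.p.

DWL = $39.2

Market equilibrium (private): 11.7 + 1.3x = 111.1 - 0.6x → x_m = 52.3158.
Social marginal cost = private MC + MEC = 23.9 + 1.3x.
Set SMC = demand: 23.9 + 1.3x = 111.1 - 0.6x → x* = 45.8947.
The loss is the area between SMC and demand from x* to x_m; with linear curves that's a triangle of height MEC(x_m).
DWL = ½ × 6.4211 × 12.2000 = 39.1687.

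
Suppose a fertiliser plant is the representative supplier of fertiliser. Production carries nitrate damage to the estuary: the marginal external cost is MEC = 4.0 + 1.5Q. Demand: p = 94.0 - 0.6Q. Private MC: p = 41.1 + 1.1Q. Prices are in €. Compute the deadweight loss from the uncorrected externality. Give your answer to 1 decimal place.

Market equilibrium (private): 41.1 + 1.1Q = 94.0 - 0.6Q → Q_m = 31.1176.
Social marginal cost = private MC + MEC = 45.1 + 2.6Q.
Set SMC = demand: 45.1 + 2.6Q = 94.0 - 0.6Q → Q* = 15.2813.
Height of the DWL triangle at Q_m is SMC(Q_m) − demand(Q_m) = MEC(Q_m) = 50.6765.
DWL = ½ × 15.8363 × 50.6765 = 401.2641.

DWL = €401.3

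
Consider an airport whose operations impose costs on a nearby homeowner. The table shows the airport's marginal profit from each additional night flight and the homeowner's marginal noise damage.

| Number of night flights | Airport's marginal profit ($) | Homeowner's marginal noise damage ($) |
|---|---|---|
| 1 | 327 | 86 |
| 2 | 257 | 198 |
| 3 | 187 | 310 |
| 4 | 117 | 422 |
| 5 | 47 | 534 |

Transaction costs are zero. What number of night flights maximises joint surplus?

Bargaining reaches the level where marginal profit last exceeds marginal noise damage.
That holds through level 2 (257 ≥ 198) but not at 3 (187 < 310).

2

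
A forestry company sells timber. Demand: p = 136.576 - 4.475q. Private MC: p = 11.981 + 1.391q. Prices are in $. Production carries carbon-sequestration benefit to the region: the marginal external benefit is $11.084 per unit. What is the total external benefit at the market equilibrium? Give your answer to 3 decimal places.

Market equilibrium (private): 11.981 + 1.391q = 136.576 - 4.475q → q_m = 21.2402.
Total external benefit = MEB × q_m = 11.084 × 21.2402 = 235.4264.

$235.426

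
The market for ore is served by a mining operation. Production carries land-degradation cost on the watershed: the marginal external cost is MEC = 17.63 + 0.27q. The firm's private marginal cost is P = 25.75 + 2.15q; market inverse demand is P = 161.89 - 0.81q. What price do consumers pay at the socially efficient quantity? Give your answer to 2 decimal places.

Social marginal cost = private MC + MEC = 43.38 + 2.42q.
Set SMC = demand: 43.38 + 2.42q = 161.89 - 0.81q → q* = 36.6904.
Consumer price on the demand curve at q*: 161.89 − 0.81×36.6904 = 132.1708.

P = 132.17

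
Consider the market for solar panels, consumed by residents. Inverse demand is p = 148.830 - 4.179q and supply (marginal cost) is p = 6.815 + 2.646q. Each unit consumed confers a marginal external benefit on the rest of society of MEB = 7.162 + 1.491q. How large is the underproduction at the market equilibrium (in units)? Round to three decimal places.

7.159 units

Market equilibrium (private): 6.815 + 2.646q = 148.830 - 4.179q → q_m = 20.8081.
Social marginal benefit = demand + MEB = 155.992 - 2.688q.
Set SMB = MC: 155.992 - 2.688q = 6.815 + 2.646q → q* = 27.9672.
Gap = |20.8081 − 27.9672| = 7.1591.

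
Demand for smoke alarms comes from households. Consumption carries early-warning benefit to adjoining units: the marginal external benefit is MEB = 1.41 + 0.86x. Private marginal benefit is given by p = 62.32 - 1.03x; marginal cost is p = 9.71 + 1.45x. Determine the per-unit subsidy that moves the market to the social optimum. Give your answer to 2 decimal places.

Social marginal benefit = demand + MEB = 63.73 - 0.17x.
Set SMB = MC: 63.73 - 0.17x = 9.71 + 1.45x → x* = 33.3457.
The Pigouvian subsidy equals MEB at x*: 1.41 + 0.86×33.3457 = 30.0873.

subsidy = 30.09 per unit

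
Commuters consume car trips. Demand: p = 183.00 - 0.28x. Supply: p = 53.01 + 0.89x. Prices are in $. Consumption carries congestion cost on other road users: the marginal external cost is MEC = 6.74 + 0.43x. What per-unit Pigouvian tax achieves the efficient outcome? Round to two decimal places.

Social marginal benefit = demand − MEC = 176.26 - 0.71x.
Set SMB = MC: 176.26 - 0.71x = 53.01 + 0.89x → x* = 77.0313.
The Pigouvian tax equals MEC at x*: 6.74 + 0.43×77.0313 = 39.8635.

tax = $39.86 per unit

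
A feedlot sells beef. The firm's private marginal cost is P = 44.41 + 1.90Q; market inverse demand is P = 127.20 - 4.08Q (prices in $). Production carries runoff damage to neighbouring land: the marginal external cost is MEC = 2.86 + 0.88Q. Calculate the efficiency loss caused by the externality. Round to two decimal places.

DWL = $16.49

Market equilibrium (private): 44.41 + 1.90Q = 127.20 - 4.08Q → Q_m = 13.8445.
Social marginal cost = private MC + MEC = 47.27 + 2.78Q.
Set SMC = demand: 47.27 + 2.78Q = 127.20 - 4.08Q → Q* = 11.6516.
Between Q* and Q_m the wedge SMC − demand runs linearly from 0 to MEC(Q_m), so the loss is a triangle.
DWL = ½ × 2.1929 × 15.0431 = 16.4940.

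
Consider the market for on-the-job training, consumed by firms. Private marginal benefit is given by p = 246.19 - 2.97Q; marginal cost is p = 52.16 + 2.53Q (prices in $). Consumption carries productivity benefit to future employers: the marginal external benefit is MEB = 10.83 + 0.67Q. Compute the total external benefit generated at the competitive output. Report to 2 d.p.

$798.99

Market equilibrium (private): 52.16 + 2.53Q = 246.19 - 2.97Q → Q_m = 35.2782.
Total external benefit = ∫₀^{Q_m} (10.83 + 0.67Q) dQ = 10.83×35.2782 + ½×0.67×35.2782² = 798.9876.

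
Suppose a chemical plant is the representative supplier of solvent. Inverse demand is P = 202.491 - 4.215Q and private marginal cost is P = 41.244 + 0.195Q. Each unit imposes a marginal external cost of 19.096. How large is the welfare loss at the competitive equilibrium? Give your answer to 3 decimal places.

DWL = 41.344

Market equilibrium (private): 41.244 + 0.195Q = 202.491 - 4.215Q → Q_m = 36.5639.
Social marginal cost = private MC + MEC = 60.340 + 0.195Q.
Set SMC = demand: 60.340 + 0.195Q = 202.491 - 4.215Q → Q* = 32.2338.
Between Q* and Q_m the wedge SMC − demand runs linearly from 0 to MEC(Q_m), so the loss is a triangle.
DWL = ½ × 4.3301 × 19.0960 = 41.3438.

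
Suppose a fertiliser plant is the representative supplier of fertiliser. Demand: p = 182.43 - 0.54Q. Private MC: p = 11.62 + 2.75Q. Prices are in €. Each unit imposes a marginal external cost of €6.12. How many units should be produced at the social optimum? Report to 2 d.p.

Social marginal cost = private MC + MEC = 17.74 + 2.75Q.
Set SMC = demand: 17.74 + 2.75Q = 182.43 - 0.54Q → Q* = 50.0578.

Q* = 50.06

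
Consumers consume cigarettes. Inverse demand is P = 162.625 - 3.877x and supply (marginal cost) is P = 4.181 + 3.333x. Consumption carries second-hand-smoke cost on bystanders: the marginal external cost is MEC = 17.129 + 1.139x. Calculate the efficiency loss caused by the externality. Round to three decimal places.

DWL = 106.444

Market equilibrium (private): 4.181 + 3.333x = 162.625 - 3.877x → x_m = 21.9756.
Social marginal benefit = demand − MEC = 145.496 - 5.016x.
Set SMB = MC: 145.496 - 5.016x = 4.181 + 3.333x → x* = 16.9260.
Height of the DWL triangle at x_m is MC(x_m) − SMB(x_m) = MEC(x_m) = 42.1592.
DWL = ½ × 5.0496 × 42.1592 = 106.4435.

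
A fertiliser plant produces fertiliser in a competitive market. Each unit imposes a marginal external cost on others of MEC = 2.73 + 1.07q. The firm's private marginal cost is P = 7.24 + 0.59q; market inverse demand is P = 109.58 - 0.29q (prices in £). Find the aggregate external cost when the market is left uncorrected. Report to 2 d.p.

Market equilibrium (private): 7.24 + 0.59q = 109.58 - 0.29q → q_m = 116.2955.
Total external cost = ∫₀^{q_m} (2.73 + 1.07q) dq = 2.73×116.2955 + ½×1.07×116.2955² = 7553.1709.

£7553.17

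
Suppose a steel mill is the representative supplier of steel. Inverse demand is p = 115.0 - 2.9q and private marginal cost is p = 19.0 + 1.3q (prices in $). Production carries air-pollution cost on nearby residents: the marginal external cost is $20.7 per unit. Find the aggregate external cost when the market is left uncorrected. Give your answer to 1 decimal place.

Market equilibrium (private): 19.0 + 1.3q = 115.0 - 2.9q → q_m = 22.8571.
Total external cost = MEC × q_m = 20.7 × 22.8571 = 473.1420.

$473.1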